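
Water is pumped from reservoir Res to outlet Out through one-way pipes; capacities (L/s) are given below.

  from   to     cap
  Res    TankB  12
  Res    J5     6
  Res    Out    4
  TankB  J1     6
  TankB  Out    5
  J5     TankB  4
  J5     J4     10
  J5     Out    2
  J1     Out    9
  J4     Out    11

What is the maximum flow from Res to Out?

21

Augment Res→Out: bottleneck 4, flow now 4.
Augment Res→TankB→Out: bottleneck 5, flow now 9.
Augment Res→J5→Out: bottleneck 2, flow now 11.
Augment Res→TankB→J1→Out: bottleneck 6, flow now 17.
Augment Res→J5→J4→Out: bottleneck 4, flow now 21.
No augmenting path remains; maximum flow = 21.
In the residual graph, reachable from Res: {Res, TankB}.
Min-cut edges: Res→J5 (6), Res→Out (4), TankB→J1 (6), TankB→Out (5); capacity 6 + 4 + 6 + 5 = 21.
This cut is saturated, so no flow can exceed 21.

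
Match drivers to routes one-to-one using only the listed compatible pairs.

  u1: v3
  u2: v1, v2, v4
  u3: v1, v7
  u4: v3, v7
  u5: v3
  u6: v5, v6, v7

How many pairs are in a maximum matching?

5

Unit-capacity flow: source→left, listed edges, right→sink; max matching = max flow.
Augmenting path u1→v3 (+1); matched 1.
Augmenting path u2→v1 (+1); matched 2.
Augmenting path u3→v7 (+1); matched 3.
Augmenting path u6→v5 (+1); matched 4.
Augmenting path u4→v7→u3→v1→u2→v2 (+1); matched 5.
No augmenting path remains; maximum matching = 5.
König certificate: {u2, u3, u4, u6, v3} is a vertex cover of size 5 (every listed pair touches it), so no matching can be larger.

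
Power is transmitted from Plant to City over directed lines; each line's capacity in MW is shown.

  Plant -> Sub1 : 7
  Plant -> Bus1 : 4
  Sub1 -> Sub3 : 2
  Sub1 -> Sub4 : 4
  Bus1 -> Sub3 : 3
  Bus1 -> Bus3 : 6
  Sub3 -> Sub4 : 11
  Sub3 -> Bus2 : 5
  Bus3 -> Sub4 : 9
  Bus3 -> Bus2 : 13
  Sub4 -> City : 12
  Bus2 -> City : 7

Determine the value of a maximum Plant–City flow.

Augment Plant→Sub1→Sub4→City: bottleneck 4, flow now 4.
Augment Plant→Sub1→Sub3→Sub4→City: bottleneck 2, flow now 6.
Augment Plant→Bus1→Sub3→Sub4→City: bottleneck 3, flow now 9.
Augment Plant→Bus1→Bus3→Sub4→City: bottleneck 1, flow now 10.
No augmenting path remains; maximum flow = 10.
In the residual graph, reachable from Plant: {Plant, Sub1}.
Min-cut edges: Plant→Bus1 (4), Sub1→Sub3 (2), Sub1→Sub4 (4); capacity 4 + 2 + 4 = 10.
This cut is saturated, so no flow can exceed 10.

10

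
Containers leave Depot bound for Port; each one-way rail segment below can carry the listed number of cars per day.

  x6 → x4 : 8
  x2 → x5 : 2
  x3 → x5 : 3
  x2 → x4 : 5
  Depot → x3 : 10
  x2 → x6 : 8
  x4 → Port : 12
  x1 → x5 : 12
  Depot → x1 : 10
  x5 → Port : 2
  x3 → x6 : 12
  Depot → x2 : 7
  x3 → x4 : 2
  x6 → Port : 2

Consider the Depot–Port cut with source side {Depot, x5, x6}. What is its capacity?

39

Edges leaving {Depot, x5, x6}: Depot→x1 (10), Depot→x2 (7), Depot→x3 (10), x5→Port (2), x6→x4 (8), x6→Port (2).
Cut capacity = 10 + 7 + 10 + 2 + 8 + 2 = 39.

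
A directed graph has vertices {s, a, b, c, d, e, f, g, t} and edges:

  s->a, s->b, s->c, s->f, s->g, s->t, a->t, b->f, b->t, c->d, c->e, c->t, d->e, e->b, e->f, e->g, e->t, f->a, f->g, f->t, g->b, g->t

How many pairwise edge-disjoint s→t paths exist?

Assign every edge capacity 1; by Menger, the answer equals the max flow.
Path s→t (+1); total 1.
Path s→a→t (+1); total 2.
Path s→b→t (+1); total 3.
Path s→c→t (+1); total 4.
Path s→f→t (+1); total 5.
Path s→g→t (+1); total 6.
No residual s→t path; max flow = 6.
Certifying cut of size 6: {s→a, s→b, s→c, s→f, s→g, s→t}.

6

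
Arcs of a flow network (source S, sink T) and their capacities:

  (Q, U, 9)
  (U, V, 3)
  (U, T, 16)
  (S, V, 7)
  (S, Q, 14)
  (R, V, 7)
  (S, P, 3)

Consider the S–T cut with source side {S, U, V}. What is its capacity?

Edges leaving {S, U, V}: S→P (3), S→Q (14), U→T (16).
Cut capacity = 3 + 14 + 16 = 33.

33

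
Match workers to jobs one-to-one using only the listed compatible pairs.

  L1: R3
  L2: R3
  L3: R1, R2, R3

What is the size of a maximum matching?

2

Unit-capacity flow: source→left, listed edges, right→sink; max matching = max flow.
Augmenting path L1→R3 (+1); matched 1.
Augmenting path L3→R1 (+1); matched 2.
No augmenting path remains; maximum matching = 2.
König certificate: {L3, R3} is a vertex cover of size 2 (every listed pair touches it), so no matching can be larger.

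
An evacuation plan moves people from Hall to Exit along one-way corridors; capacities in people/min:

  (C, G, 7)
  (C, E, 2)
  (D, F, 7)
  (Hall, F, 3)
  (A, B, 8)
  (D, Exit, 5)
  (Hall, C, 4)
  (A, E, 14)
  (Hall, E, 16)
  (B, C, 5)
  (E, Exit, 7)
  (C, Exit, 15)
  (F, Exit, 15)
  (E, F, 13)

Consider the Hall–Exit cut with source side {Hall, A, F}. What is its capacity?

Edges leaving {Hall, A, F}: Hall→C (4), Hall→E (16), A→B (8), A→E (14), F→Exit (15).
Cut capacity = 4 + 16 + 8 + 14 + 15 = 57.

57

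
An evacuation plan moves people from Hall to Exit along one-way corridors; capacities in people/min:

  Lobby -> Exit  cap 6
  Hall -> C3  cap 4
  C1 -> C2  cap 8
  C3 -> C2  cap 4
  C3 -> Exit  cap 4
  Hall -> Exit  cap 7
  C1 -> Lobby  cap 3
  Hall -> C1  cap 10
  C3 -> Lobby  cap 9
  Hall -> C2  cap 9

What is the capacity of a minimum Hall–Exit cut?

14

Augment Hall→Exit: bottleneck 7, flow now 7.
Augment Hall→C3→Exit: bottleneck 4, flow now 11.
Augment Hall→C1→Lobby→Exit: bottleneck 3, flow now 14.
No augmenting path remains; maximum flow = 14.
By max-flow min-cut, the minimum cut capacity equals the max flow.
In the residual graph, reachable from Hall: {Hall, C1, C2}.
Min-cut edges: Hall→C3 (4), Hall→Exit (7), C1→Lobby (3); capacity 4 + 7 + 3 = 14.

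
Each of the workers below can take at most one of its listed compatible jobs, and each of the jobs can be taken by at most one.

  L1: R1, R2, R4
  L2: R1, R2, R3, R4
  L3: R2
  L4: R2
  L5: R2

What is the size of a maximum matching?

3

Unit-capacity flow: source→left, listed edges, right→sink; max matching = max flow.
Augmenting path L1→R1 (+1); matched 1.
Augmenting path L2→R2 (+1); matched 2.
Augmenting path L3→R2→L2→R3 (+1); matched 3.
No augmenting path remains; maximum matching = 3.
König certificate: {L1, L2, R2} is a vertex cover of size 3 (every listed pair touches it), so no matching can be larger.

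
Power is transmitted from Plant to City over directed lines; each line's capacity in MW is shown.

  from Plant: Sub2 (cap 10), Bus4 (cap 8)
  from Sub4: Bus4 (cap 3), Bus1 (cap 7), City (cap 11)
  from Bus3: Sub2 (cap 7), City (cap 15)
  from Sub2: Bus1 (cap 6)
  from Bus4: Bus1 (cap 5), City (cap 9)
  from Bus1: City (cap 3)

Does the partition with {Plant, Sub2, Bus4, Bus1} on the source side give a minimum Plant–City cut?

Given cut capacity: 9 + 3 = 12.
Augment Plant→Bus4→City: bottleneck 8, flow now 8.
Augment Plant→Sub2→Bus1→City: bottleneck 3, flow now 11.
No augmenting path remains; maximum flow = 11.
In the residual graph, reachable from Plant: {Plant, Sub2, Bus1}.
Min-cut edges: Plant→Bus4 (8), Bus1→City (3); capacity 8 + 3 = 11.
Cut capacity 12 exceeds the max flow 11, so it is not minimum.

No — its capacity is 12, but the minimum cut has capacity 11.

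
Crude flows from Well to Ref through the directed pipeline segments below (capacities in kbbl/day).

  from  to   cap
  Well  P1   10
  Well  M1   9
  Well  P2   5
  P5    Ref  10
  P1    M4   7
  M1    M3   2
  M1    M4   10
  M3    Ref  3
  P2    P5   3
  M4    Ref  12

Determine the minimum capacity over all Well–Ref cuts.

17

Augment Well→M1→M3→Ref: bottleneck 2, flow now 2.
Augment Well→M1→M4→Ref: bottleneck 7, flow now 9.
Augment Well→P2→P5→Ref: bottleneck 3, flow now 12.
Augment Well→P1→M4→Ref: bottleneck 5, flow now 17.
No augmenting path remains; maximum flow = 17.
By max-flow min-cut, the minimum cut capacity equals the max flow.
In the residual graph, reachable from Well: {Well, M1, P2, P1, M4}.
Min-cut edges: M1→M3 (2), P2→P5 (3), M4→Ref (12); capacity 2 + 3 + 12 = 17.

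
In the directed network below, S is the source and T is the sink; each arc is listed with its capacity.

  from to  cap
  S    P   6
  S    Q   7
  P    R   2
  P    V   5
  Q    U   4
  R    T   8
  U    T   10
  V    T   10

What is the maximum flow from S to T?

10

Augment S→P→R→T: bottleneck 2, flow now 2.
Augment S→P→V→T: bottleneck 4, flow now 6.
Augment S→Q→U→T: bottleneck 4, flow now 10.
No augmenting path remains; maximum flow = 10.
In the residual graph, reachable from S: {S, Q}.
Min-cut edges: S→P (6), Q→U (4); capacity 6 + 4 = 10.
This cut is saturated, so no flow can exceed 10.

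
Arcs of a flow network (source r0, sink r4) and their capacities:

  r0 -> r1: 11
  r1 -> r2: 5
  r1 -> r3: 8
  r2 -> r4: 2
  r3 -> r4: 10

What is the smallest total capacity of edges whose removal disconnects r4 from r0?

Augment r0→r1→r2→r4: bottleneck 2, flow now 2.
Augment r0→r1→r3→r4: bottleneck 8, flow now 10.
No augmenting path remains; maximum flow = 10.
By max-flow min-cut, the minimum cut capacity equals the max flow.
In the residual graph, reachable from r0: {r0, r1, r2}.
Min-cut edges: r1→r3 (8), r2→r4 (2); capacity 8 + 2 = 10.

10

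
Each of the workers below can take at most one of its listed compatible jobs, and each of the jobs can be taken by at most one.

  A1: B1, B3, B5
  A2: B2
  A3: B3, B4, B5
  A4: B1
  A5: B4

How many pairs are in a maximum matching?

5

Unit-capacity flow: source→left, listed edges, right→sink; max matching = max flow.
Augmenting path A1→B1 (+1); matched 1.
Augmenting path A2→B2 (+1); matched 2.
Augmenting path A3→B3 (+1); matched 3.
Augmenting path A5→B4 (+1); matched 4.
Augmenting path A4→B1→A1→B5 (+1); matched 5.
No augmenting path remains; maximum matching = 5.
König certificate: {A1, A2, A3, A4, A5} is a vertex cover of size 5 (every listed pair touches it), so no matching can be larger.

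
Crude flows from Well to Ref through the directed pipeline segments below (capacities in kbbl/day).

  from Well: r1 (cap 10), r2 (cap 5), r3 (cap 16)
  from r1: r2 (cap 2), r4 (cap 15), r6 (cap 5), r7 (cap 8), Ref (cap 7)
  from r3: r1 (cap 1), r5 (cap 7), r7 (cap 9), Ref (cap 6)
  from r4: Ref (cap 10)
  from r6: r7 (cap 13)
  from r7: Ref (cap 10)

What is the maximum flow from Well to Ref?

26

Augment Well→r1→Ref: bottleneck 7, flow now 7.
Augment Well→r3→Ref: bottleneck 6, flow now 13.
Augment Well→r1→r4→Ref: bottleneck 3, flow now 16.
Augment Well→r3→r7→Ref: bottleneck 9, flow now 25.
Augment Well→r3→r1→r4→Ref: bottleneck 1, flow now 26.
No augmenting path remains; maximum flow = 26.
In the residual graph, reachable from Well: {Well, r2}.
Min-cut edges: Well→r1 (10), Well→r3 (16); capacity 10 + 16 = 26.
This cut is saturated, so no flow can exceed 26.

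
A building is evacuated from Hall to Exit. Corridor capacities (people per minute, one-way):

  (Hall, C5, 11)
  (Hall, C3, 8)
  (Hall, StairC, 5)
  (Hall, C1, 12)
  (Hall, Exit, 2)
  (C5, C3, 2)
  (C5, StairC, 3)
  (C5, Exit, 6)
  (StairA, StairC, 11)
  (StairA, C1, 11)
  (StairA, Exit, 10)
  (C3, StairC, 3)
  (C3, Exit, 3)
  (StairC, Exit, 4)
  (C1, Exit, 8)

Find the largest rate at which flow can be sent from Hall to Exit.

Augment Hall→Exit: bottleneck 2, flow now 2.
Augment Hall→C5→Exit: bottleneck 6, flow now 8.
Augment Hall→C3→Exit: bottleneck 3, flow now 11.
Augment Hall→StairC→Exit: bottleneck 4, flow now 15.
Augment Hall→C1→Exit: bottleneck 8, flow now 23.
No augmenting path remains; maximum flow = 23.
In the residual graph, reachable from Hall: {Hall, C5, C3, StairC, C1}.
Min-cut edges: Hall→Exit (2), C5→Exit (6), C3→Exit (3), StairC→Exit (4), C1→Exit (8); capacity 2 + 6 + 3 + 4 + 8 = 23.
This cut is saturated, so no flow can exceed 23.

23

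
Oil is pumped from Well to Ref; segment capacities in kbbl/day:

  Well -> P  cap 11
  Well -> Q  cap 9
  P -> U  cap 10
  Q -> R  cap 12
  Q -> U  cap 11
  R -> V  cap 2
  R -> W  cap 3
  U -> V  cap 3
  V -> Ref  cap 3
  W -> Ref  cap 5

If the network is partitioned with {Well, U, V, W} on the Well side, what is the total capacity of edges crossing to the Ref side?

Edges leaving {Well, U, V, W}: Well→P (11), Well→Q (9), V→Ref (3), W→Ref (5).
Cut capacity = 11 + 9 + 3 + 5 = 28.

28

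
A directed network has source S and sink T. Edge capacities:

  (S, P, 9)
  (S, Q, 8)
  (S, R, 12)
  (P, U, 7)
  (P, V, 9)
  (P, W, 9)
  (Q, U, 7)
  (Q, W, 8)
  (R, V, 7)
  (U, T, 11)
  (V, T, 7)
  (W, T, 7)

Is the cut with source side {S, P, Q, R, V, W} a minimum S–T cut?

Given cut capacity: 7 + 7 + 7 + 7 = 28.
Augment S→P→U→T: bottleneck 7, flow now 7.
Augment S→P→V→T: bottleneck 2, flow now 9.
Augment S→Q→U→T: bottleneck 4, flow now 13.
Augment S→Q→W→T: bottleneck 4, flow now 17.
Augment S→R→V→T: bottleneck 5, flow now 22.
Augment S→R→V→P→W→T: bottleneck 2, flow now 24. (uses reverse residual edge)
No augmenting path remains; maximum flow = 24.
In the residual graph, reachable from S: {S, R}.
Min-cut edges: S→P (9), S→Q (8), R→V (7); capacity 9 + 8 + 7 = 24.
Cut capacity 28 exceeds the max flow 24, so it is not minimum.

No — its capacity is 28, but the minimum cut has capacity 24.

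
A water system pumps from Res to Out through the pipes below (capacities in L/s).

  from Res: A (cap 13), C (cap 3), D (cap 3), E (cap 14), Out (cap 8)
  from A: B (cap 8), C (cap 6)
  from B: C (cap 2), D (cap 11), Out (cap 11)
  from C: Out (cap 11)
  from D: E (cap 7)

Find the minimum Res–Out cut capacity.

Augment Res→Out: bottleneck 8, flow now 8.
Augment Res→C→Out: bottleneck 3, flow now 11.
Augment Res→A→B→Out: bottleneck 8, flow now 19.
Augment Res→A→C→Out: bottleneck 5, flow now 24.
No augmenting path remains; maximum flow = 24.
By max-flow min-cut, the minimum cut capacity equals the max flow.
In the residual graph, reachable from Res: {Res, D, E}.
Min-cut edges: Res→A (13), Res→C (3), Res→Out (8); capacity 13 + 3 + 8 = 24.

24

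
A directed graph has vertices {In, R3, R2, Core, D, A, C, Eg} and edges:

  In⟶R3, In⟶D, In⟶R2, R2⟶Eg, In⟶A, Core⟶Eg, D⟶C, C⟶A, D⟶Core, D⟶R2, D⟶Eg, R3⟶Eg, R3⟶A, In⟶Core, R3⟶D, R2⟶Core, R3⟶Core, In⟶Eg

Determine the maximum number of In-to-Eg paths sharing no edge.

Assign every edge capacity 1; by Menger, the answer equals the max flow.
Path In→Eg (+1); total 1.
Path In→R3→Eg (+1); total 2.
Path In→R2→Eg (+1); total 3.
Path In→Core→Eg (+1); total 4.
Path In→D→Eg (+1); total 5.
No residual In→Eg path; max flow = 5.
Certifying cut of size 5: {In→Core, In→D, In→Eg, In→R2, In→R3}.

5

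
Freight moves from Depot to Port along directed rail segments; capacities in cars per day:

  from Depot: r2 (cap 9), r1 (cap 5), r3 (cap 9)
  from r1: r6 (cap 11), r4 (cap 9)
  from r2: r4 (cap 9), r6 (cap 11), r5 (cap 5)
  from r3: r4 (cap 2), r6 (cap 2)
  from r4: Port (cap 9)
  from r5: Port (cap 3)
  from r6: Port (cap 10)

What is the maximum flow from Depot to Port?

18

Augment Depot→r1→r4→Port: bottleneck 5, flow now 5.
Augment Depot→r2→r4→Port: bottleneck 4, flow now 9.
Augment Depot→r2→r5→Port: bottleneck 3, flow now 12.
Augment Depot→r2→r6→Port: bottleneck 2, flow now 14.
Augment Depot→r3→r6→Port: bottleneck 2, flow now 16.
Augment Depot→r3→r4→r1→r6→Port: bottleneck 2, flow now 18. (uses reverse residual edge)
No augmenting path remains; maximum flow = 18.
In the residual graph, reachable from Depot: {Depot, r3}.
Min-cut edges: Depot→r1 (5), Depot→r2 (9), r3→r4 (2), r3→r6 (2); capacity 5 + 9 + 2 + 2 = 18.
This cut is saturated, so no flow can exceed 18.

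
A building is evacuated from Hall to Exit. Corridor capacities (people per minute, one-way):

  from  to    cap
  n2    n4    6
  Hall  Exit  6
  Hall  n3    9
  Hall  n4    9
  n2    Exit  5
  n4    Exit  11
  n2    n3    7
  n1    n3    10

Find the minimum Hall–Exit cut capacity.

Augment Hall→Exit: bottleneck 6, flow now 6.
Augment Hall→n4→Exit: bottleneck 9, flow now 15.
No augmenting path remains; maximum flow = 15.
By max-flow min-cut, the minimum cut capacity equals the max flow.
In the residual graph, reachable from Hall: {Hall, n3}.
Min-cut edges: Hall→n4 (9), Hall→Exit (6); capacity 9 + 6 = 15.

15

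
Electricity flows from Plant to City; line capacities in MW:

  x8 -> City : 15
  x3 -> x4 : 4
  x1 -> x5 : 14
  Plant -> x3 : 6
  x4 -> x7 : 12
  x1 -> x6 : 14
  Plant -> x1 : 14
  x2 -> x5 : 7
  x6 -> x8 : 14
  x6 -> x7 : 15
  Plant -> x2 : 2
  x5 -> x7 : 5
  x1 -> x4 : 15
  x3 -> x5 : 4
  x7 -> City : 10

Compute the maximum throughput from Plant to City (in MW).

22

Augment Plant→x1→x4→x7→City: bottleneck 10, flow now 10.
Augment Plant→x1→x6→x8→City: bottleneck 4, flow now 14.
Augment Plant→x3→x4→x1→x6→x8→City: bottleneck 4, flow now 18. (uses reverse residual edge)
Augment Plant→x2→x5→x7→x4→x1→x6→x8→City: bottleneck 2, flow now 20. (uses reverse residual edge)
Augment Plant→x3→x5→x7→x4→x1→x6→x8→City: bottleneck 2, flow now 22. (uses reverse residual edge)
No augmenting path remains; maximum flow = 22.
In the residual graph, reachable from Plant: {Plant}.
Min-cut edges: Plant→x1 (14), Plant→x2 (2), Plant→x3 (6); capacity 14 + 2 + 6 = 22.
This cut is saturated, so no flow can exceed 22.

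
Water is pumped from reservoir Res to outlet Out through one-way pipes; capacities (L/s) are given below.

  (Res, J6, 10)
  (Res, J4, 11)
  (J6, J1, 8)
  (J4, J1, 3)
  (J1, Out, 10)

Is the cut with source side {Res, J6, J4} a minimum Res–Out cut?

No — its capacity is 11, but the minimum cut has capacity 10.

Given cut capacity: 8 + 3 = 11.
Augment Res→J6→J1→Out: bottleneck 8, flow now 8.
Augment Res→J4→J1→Out: bottleneck 2, flow now 10.
No augmenting path remains; maximum flow = 10.
In the residual graph, reachable from Res: {Res, J6, J4, J1}.
Min-cut edges: J1→Out (10); capacity 10 = 10.
Cut capacity 11 exceeds the max flow 10, so it is not minimum.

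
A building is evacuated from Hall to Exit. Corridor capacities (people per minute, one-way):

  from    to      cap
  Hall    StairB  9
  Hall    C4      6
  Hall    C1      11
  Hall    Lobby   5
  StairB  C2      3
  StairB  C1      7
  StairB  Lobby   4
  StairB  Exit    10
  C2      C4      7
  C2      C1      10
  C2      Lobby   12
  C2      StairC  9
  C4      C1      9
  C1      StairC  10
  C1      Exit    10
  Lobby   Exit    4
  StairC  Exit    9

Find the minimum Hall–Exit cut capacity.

30

Augment Hall→StairB→Exit: bottleneck 9, flow now 9.
Augment Hall→C1→Exit: bottleneck 10, flow now 19.
Augment Hall→Lobby→Exit: bottleneck 4, flow now 23.
Augment Hall→C1→StairC→Exit: bottleneck 1, flow now 24.
Augment Hall→C4→C1→StairC→Exit: bottleneck 6, flow now 30.
No augmenting path remains; maximum flow = 30.
By max-flow min-cut, the minimum cut capacity equals the max flow.
In the residual graph, reachable from Hall: {Hall, Lobby}.
Min-cut edges: Hall→StairB (9), Hall→C4 (6), Hall→C1 (11), Lobby→Exit (4); capacity 9 + 6 + 11 + 4 = 30.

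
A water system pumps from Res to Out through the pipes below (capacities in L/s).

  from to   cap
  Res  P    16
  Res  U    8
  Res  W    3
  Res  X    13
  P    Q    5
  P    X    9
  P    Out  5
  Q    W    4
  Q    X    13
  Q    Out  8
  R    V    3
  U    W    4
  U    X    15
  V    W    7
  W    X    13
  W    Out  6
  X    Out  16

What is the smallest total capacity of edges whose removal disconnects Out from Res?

32

Augment Res→P→Out: bottleneck 5, flow now 5.
Augment Res→W→Out: bottleneck 3, flow now 8.
Augment Res→X→Out: bottleneck 13, flow now 21.
Augment Res→P→Q→Out: bottleneck 5, flow now 26.
Augment Res→P→X→Out: bottleneck 3, flow now 29.
Augment Res→U→W→Out: bottleneck 3, flow now 32.
No augmenting path remains; maximum flow = 32.
By max-flow min-cut, the minimum cut capacity equals the max flow.
In the residual graph, reachable from Res: {Res, P, U, W, X}.
Min-cut edges: P→Q (5), P→Out (5), W→Out (6), X→Out (16); capacity 5 + 5 + 6 + 16 = 32.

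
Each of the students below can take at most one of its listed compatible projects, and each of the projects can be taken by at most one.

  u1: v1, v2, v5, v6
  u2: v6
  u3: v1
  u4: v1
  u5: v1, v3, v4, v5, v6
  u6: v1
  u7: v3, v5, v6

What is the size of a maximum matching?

Unit-capacity flow: source→left, listed edges, right→sink; max matching = max flow.
Augmenting path u1→v1 (+1); matched 1.
Augmenting path u2→v6 (+1); matched 2.
Augmenting path u5→v3 (+1); matched 3.
Augmenting path u7→v5 (+1); matched 4.
Augmenting path u3→v1→u1→v2 (+1); matched 5.
No augmenting path remains; maximum matching = 5.
König certificate: {u1, u2, u5, u7, v1} is a vertex cover of size 5 (every listed pair touches it), so no matching can be larger.

5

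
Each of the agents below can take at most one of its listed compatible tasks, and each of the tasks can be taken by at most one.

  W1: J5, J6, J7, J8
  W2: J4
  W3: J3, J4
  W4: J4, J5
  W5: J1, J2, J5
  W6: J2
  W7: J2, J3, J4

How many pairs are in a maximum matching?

Unit-capacity flow: source→left, listed edges, right→sink; max matching = max flow.
Augmenting path W1→J5 (+1); matched 1.
Augmenting path W2→J4 (+1); matched 2.
Augmenting path W3→J3 (+1); matched 3.
Augmenting path W5→J1 (+1); matched 4.
Augmenting path W6→J2 (+1); matched 5.
Augmenting path W4→J5→W1→J6 (+1); matched 6.
No augmenting path remains; maximum matching = 6.
König certificate: {W1, W4, W5, J2, J3, J4} is a vertex cover of size 6 (every listed pair touches it), so no matching can be larger.

6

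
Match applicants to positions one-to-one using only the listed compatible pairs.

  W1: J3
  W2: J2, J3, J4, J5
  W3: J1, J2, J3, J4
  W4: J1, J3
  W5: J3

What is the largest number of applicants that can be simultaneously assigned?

Unit-capacity flow: source→left, listed edges, right→sink; max matching = max flow.
Augmenting path W1→J3 (+1); matched 1.
Augmenting path W2→J2 (+1); matched 2.
Augmenting path W3→J1 (+1); matched 3.
Augmenting path W4→J1→W3→J4 (+1); matched 4.
No augmenting path remains; maximum matching = 4.
König certificate: {W2, W3, W4, J3} is a vertex cover of size 4 (every listed pair touches it), so no matching can be larger.

4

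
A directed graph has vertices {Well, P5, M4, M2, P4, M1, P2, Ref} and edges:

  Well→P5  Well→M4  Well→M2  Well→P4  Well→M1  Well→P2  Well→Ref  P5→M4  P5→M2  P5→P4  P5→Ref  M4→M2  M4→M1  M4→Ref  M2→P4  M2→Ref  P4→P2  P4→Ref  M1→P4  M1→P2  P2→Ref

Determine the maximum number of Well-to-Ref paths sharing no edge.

6

Assign every edge capacity 1; by Menger, the answer equals the max flow.
Path Well→Ref (+1); total 1.
Path Well→P5→Ref (+1); total 2.
Path Well→M4→Ref (+1); total 3.
Path Well→M2→Ref (+1); total 4.
Path Well→P4→Ref (+1); total 5.
Path Well→P2→Ref (+1); total 6.
No residual Well→Ref path; max flow = 6.
Certifying cut of size 6: {P2→Ref, P4→Ref, Well→M2, Well→M4, Well→P5, Well→Ref}.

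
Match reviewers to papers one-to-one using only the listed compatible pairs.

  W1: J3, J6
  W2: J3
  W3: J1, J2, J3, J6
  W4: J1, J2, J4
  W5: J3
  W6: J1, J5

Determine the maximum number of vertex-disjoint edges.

Unit-capacity flow: source→left, listed edges, right→sink; max matching = max flow.
Augmenting path W1→J3 (+1); matched 1.
Augmenting path W3→J1 (+1); matched 2.
Augmenting path W4→J2 (+1); matched 3.
Augmenting path W6→J5 (+1); matched 4.
Augmenting path W2→J3→W1→J6 (+1); matched 5.
No augmenting path remains; maximum matching = 5.
König certificate: {W1, W3, W4, W6, J3} is a vertex cover of size 5 (every listed pair touches it), so no matching can be larger.

5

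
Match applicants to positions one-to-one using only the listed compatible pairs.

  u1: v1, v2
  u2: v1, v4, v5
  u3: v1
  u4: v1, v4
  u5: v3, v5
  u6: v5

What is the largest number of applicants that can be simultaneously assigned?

Unit-capacity flow: source→left, listed edges, right→sink; max matching = max flow.
Augmenting path u1→v1 (+1); matched 1.
Augmenting path u2→v4 (+1); matched 2.
Augmenting path u5→v3 (+1); matched 3.
Augmenting path u6→v5 (+1); matched 4.
Augmenting path u3→v1→u1→v2 (+1); matched 5.
No augmenting path remains; maximum matching = 5.
König certificate: {u1, u5, v1, v4, v5} is a vertex cover of size 5 (every listed pair touches it), so no matching can be larger.

5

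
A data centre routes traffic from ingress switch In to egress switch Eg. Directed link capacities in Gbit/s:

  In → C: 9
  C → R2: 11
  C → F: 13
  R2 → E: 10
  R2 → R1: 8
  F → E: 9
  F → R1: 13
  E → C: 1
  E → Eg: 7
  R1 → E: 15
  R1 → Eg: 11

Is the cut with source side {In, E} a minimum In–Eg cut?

Given cut capacity: 9 + 1 + 7 = 17.
Augment In→C→R2→E→Eg: bottleneck 7, flow now 7.
Augment In→C→R2→R1→Eg: bottleneck 2, flow now 9.
No augmenting path remains; maximum flow = 9.
In the residual graph, reachable from In: {In}.
Min-cut edges: In→C (9); capacity 9 = 9.
Cut capacity 17 exceeds the max flow 9, so it is not minimum.

No — its capacity is 17, but the minimum cut has capacity 9.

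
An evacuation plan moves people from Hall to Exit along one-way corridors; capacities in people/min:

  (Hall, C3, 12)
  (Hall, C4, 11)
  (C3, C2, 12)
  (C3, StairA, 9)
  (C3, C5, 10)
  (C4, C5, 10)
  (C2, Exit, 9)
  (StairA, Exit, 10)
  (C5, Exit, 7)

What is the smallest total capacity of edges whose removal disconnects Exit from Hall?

19

Augment Hall→C3→C2→Exit: bottleneck 9, flow now 9.
Augment Hall→C3→StairA→Exit: bottleneck 3, flow now 12.
Augment Hall→C4→C5→Exit: bottleneck 7, flow now 19.
No augmenting path remains; maximum flow = 19.
By max-flow min-cut, the minimum cut capacity equals the max flow.
In the residual graph, reachable from Hall: {Hall, C4, C5}.
Min-cut edges: Hall→C3 (12), C5→Exit (7); capacity 12 + 7 = 19.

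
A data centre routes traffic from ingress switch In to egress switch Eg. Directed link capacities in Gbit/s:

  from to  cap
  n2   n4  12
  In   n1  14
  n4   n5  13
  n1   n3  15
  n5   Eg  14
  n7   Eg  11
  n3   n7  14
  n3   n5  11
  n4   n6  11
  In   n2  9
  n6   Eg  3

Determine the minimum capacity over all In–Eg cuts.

Augment In→n1→n3→n5→Eg: bottleneck 11, flow now 11.
Augment In→n1→n3→n7→Eg: bottleneck 3, flow now 14.
Augment In→n2→n4→n5→Eg: bottleneck 3, flow now 17.
Augment In→n2→n4→n6→Eg: bottleneck 3, flow now 20.
Augment In→n2→n4→n5→n3→n7→Eg: bottleneck 3, flow now 23. (uses reverse residual edge)
No augmenting path remains; maximum flow = 23.
By max-flow min-cut, the minimum cut capacity equals the max flow.
In the residual graph, reachable from In: {In}.
Min-cut edges: In→n1 (14), In→n2 (9); capacity 14 + 9 = 23.

23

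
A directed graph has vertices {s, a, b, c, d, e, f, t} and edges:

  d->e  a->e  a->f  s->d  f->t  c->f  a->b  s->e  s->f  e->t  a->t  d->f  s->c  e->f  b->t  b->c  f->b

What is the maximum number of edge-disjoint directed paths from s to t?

Assign every edge capacity 1; by Menger, the answer equals the max flow.
Path s→e→t (+1); total 1.
Path s→f→t (+1); total 2.
Path s→c→f→b→t (+1); total 3.
No residual s→t path; max flow = 3.
Certifying cut of size 3: {e→t, f→b, f→t}.

3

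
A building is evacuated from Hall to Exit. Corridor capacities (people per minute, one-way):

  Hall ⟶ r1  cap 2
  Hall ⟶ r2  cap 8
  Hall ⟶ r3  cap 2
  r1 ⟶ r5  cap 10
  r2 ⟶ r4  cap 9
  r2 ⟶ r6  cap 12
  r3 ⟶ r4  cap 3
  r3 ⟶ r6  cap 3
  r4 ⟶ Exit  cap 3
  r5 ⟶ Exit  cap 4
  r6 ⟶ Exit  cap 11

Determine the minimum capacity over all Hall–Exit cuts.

12

Augment Hall→r1→r5→Exit: bottleneck 2, flow now 2.
Augment Hall→r2→r4→Exit: bottleneck 3, flow now 5.
Augment Hall→r2→r6→Exit: bottleneck 5, flow now 10.
Augment Hall→r3→r6→Exit: bottleneck 2, flow now 12.
No augmenting path remains; maximum flow = 12.
By max-flow min-cut, the minimum cut capacity equals the max flow.
In the residual graph, reachable from Hall: {Hall}.
Min-cut edges: Hall→r1 (2), Hall→r2 (8), Hall→r3 (2); capacity 2 + 8 + 2 = 12.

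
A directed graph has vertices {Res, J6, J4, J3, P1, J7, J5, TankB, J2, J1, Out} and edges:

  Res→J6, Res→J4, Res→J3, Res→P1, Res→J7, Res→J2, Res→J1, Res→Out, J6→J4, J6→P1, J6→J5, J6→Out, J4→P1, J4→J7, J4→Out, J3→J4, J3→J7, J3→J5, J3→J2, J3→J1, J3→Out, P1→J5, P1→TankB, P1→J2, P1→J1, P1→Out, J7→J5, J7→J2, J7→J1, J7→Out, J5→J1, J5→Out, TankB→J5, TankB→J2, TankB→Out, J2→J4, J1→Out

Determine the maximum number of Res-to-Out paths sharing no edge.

Assign every edge capacity 1; by Menger, the answer equals the max flow.
Path Res→Out (+1); total 1.
Path Res→J6→Out (+1); total 2.
Path Res→J4→Out (+1); total 3.
Path Res→J3→Out (+1); total 4.
Path Res→P1→Out (+1); total 5.
Path Res→J7→Out (+1); total 6.
Path Res→J1→Out (+1); total 7.
Path Res→J2→J4→P1→J5→Out (+1); total 8.
No residual Res→Out path; max flow = 8.
Certifying cut of size 8: {Res→J1, Res→J2, Res→J3, Res→J4, Res→J6, Res→J7, Res→Out, Res→P1}.

8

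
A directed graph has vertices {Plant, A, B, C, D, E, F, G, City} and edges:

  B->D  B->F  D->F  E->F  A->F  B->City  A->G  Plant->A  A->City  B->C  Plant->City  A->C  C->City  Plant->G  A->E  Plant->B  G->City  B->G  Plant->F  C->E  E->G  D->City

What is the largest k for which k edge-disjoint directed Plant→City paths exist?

4

Assign every edge capacity 1; by Menger, the answer equals the max flow.
Path Plant→City (+1); total 1.
Path Plant→A→City (+1); total 2.
Path Plant→B→City (+1); total 3.
Path Plant→G→City (+1); total 4.
No residual Plant→City path; max flow = 4.
Certifying cut of size 4: {Plant→A, Plant→B, Plant→City, Plant→G}.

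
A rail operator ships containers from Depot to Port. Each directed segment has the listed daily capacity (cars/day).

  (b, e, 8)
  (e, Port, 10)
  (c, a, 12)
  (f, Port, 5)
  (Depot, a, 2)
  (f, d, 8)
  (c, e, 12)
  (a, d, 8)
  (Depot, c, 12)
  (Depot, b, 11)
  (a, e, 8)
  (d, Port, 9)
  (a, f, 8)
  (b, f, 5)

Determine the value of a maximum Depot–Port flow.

Augment Depot→a→d→Port: bottleneck 2, flow now 2.
Augment Depot→b→e→Port: bottleneck 8, flow now 10.
Augment Depot→b→f→Port: bottleneck 3, flow now 13.
Augment Depot→c→e→Port: bottleneck 2, flow now 15.
Augment Depot→c→a→d→Port: bottleneck 6, flow now 21.
Augment Depot→c→a→f→Port: bottleneck 2, flow now 23.
Augment Depot→c→a→f→d→Port: bottleneck 1, flow now 24.
No augmenting path remains; maximum flow = 24.
In the residual graph, reachable from Depot: {Depot, a, b, c, d, e, f}.
Min-cut edges: d→Port (9), e→Port (10), f→Port (5); capacity 9 + 10 + 5 = 24.
This cut is saturated, so no flow can exceed 24.

24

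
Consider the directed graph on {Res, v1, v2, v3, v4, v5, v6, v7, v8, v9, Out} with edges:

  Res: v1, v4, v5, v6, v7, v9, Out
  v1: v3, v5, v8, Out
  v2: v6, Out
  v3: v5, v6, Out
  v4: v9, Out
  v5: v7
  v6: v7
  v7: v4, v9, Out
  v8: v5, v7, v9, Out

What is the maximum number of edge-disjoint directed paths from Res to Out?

Assign every edge capacity 1; by Menger, the answer equals the max flow.
Path Res→Out (+1); total 1.
Path Res→v1→Out (+1); total 2.
Path Res→v4→Out (+1); total 3.
Path Res→v7→Out (+1); total 4.
No residual Res→Out path; max flow = 4.
Certifying cut of size 4: {Res→Out, Res→v1, v4→Out, v7→Out}.

4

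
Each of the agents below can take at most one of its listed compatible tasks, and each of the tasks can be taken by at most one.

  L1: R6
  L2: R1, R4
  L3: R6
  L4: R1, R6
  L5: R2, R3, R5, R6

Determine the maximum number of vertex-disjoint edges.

Unit-capacity flow: source→left, listed edges, right→sink; max matching = max flow.
Augmenting path L1→R6 (+1); matched 1.
Augmenting path L2→R1 (+1); matched 2.
Augmenting path L5→R2 (+1); matched 3.
Augmenting path L4→R1→L2→R4 (+1); matched 4.
No augmenting path remains; maximum matching = 4.
König certificate: {L2, L4, L5, R6} is a vertex cover of size 4 (every listed pair touches it), so no matching can be larger.

4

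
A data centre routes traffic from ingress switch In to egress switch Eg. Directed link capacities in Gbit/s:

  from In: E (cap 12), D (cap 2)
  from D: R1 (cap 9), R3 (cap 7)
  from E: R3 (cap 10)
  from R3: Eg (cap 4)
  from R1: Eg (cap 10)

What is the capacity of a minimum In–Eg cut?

Augment In→D→R3→Eg: bottleneck 2, flow now 2.
Augment In→E→R3→Eg: bottleneck 2, flow now 4.
Augment In→E→R3→D→R1→Eg: bottleneck 2, flow now 6. (uses reverse residual edge)
No augmenting path remains; maximum flow = 6.
By max-flow min-cut, the minimum cut capacity equals the max flow.
In the residual graph, reachable from In: {In, E, R3}.
Min-cut edges: In→D (2), R3→Eg (4); capacity 2 + 4 = 6.

6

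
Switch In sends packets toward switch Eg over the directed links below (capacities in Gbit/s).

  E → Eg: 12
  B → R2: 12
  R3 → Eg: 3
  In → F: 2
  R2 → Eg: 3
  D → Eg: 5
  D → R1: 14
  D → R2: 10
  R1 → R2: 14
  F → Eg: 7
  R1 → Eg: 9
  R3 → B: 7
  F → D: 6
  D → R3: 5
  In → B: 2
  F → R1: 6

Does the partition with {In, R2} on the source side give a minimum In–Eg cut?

No — its capacity is 7, but the minimum cut has capacity 4.

Given cut capacity: 2 + 2 + 3 = 7.
Augment In→F→Eg: bottleneck 2, flow now 2.
Augment In→B→R2→Eg: bottleneck 2, flow now 4.
No augmenting path remains; maximum flow = 4.
In the residual graph, reachable from In: {In}.
Min-cut edges: In→F (2), In→B (2); capacity 2 + 2 = 4.
Cut capacity 7 exceeds the max flow 4, so it is not minimum.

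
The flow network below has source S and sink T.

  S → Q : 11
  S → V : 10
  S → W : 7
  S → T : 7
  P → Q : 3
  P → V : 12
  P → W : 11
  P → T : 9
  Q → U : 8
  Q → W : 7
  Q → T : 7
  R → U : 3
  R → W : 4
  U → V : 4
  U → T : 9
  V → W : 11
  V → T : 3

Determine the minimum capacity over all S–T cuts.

Augment S→T: bottleneck 7, flow now 7.
Augment S→Q→T: bottleneck 7, flow now 14.
Augment S→V→T: bottleneck 3, flow now 17.
Augment S→Q→U→T: bottleneck 4, flow now 21.
No augmenting path remains; maximum flow = 21.
By max-flow min-cut, the minimum cut capacity equals the max flow.
In the residual graph, reachable from S: {S, V, W}.
Min-cut edges: S→Q (11), S→T (7), V→T (3); capacity 11 + 7 + 3 = 21.

21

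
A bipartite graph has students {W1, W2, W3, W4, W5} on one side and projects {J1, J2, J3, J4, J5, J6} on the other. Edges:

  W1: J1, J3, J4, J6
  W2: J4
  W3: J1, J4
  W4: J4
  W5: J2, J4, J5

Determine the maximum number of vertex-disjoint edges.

4

Unit-capacity flow: source→left, listed edges, right→sink; max matching = max flow.
Augmenting path W1→J1 (+1); matched 1.
Augmenting path W2→J4 (+1); matched 2.
Augmenting path W5→J2 (+1); matched 3.
Augmenting path W3→J1→W1→J3 (+1); matched 4.
No augmenting path remains; maximum matching = 4.
König certificate: {W1, W3, W5, J4} is a vertex cover of size 4 (every listed pair touches it), so no matching can be larger.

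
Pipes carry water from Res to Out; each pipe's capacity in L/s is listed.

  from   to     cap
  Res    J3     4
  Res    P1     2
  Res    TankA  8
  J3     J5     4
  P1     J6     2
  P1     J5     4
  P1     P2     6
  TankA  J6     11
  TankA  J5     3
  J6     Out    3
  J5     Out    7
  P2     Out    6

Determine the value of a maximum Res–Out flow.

Augment Res→J3→J5→Out: bottleneck 4, flow now 4.
Augment Res→P1→J6→Out: bottleneck 2, flow now 6.
Augment Res→TankA→J6→Out: bottleneck 1, flow now 7.
Augment Res→TankA→J5→Out: bottleneck 3, flow now 10.
Augment Res→TankA→J6→P1→P2→Out: bottleneck 2, flow now 12. (uses reverse residual edge)
No augmenting path remains; maximum flow = 12.
In the residual graph, reachable from Res: {Res, TankA, J6}.
Min-cut edges: Res→J3 (4), Res→P1 (2), TankA→J5 (3), J6→Out (3); capacity 4 + 2 + 3 + 3 = 12.
This cut is saturated, so no flow can exceed 12.

12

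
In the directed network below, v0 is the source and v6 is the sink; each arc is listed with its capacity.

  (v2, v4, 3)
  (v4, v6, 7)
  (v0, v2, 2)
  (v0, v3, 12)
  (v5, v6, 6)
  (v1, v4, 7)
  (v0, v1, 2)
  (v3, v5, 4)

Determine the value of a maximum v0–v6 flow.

Augment v0→v1→v4→v6: bottleneck 2, flow now 2.
Augment v0→v2→v4→v6: bottleneck 2, flow now 4.
Augment v0→v3→v5→v6: bottleneck 4, flow now 8.
No augmenting path remains; maximum flow = 8.
In the residual graph, reachable from v0: {v0, v3}.
Min-cut edges: v0→v1 (2), v0→v2 (2), v3→v5 (4); capacity 2 + 2 + 4 = 8.
This cut is saturated, so no flow can exceed 8.

8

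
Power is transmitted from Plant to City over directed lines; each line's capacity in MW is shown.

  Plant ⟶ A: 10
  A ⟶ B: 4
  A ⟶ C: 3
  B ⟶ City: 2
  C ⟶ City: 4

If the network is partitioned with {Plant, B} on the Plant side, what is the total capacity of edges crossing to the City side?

12

Edges leaving {Plant, B}: Plant→A (10), B→City (2).
Cut capacity = 10 + 2 = 12.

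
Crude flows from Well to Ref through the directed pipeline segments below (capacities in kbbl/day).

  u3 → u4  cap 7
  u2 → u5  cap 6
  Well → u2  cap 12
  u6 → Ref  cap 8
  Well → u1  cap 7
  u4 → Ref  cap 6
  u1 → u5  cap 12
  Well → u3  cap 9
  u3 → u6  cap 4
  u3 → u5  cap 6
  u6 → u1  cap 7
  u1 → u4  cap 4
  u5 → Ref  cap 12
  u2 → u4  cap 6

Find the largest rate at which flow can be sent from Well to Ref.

Augment Well→u1→u4→Ref: bottleneck 4, flow now 4.
Augment Well→u1→u5→Ref: bottleneck 3, flow now 7.
Augment Well→u2→u4→Ref: bottleneck 2, flow now 9.
Augment Well→u2→u5→Ref: bottleneck 6, flow now 15.
Augment Well→u3→u5→Ref: bottleneck 3, flow now 18.
Augment Well→u3→u6→Ref: bottleneck 4, flow now 22.
No augmenting path remains; maximum flow = 22.
In the residual graph, reachable from Well: {Well, u1, u2, u3, u4, u5}.
Min-cut edges: u3→u6 (4), u4→Ref (6), u5→Ref (12); capacity 4 + 6 + 12 = 22.
This cut is saturated, so no flow can exceed 22.

22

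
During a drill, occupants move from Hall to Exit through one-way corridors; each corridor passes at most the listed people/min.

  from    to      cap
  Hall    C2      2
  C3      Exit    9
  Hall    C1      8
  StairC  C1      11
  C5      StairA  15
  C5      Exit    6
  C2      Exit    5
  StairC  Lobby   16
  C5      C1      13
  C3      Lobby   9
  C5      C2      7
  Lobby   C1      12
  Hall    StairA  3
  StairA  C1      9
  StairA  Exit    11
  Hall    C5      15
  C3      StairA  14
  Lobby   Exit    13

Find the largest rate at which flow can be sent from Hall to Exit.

Augment Hall→C5→Exit: bottleneck 6, flow now 6.
Augment Hall→StairA→Exit: bottleneck 3, flow now 9.
Augment Hall→C2→Exit: bottleneck 2, flow now 11.
Augment Hall→C5→StairA→Exit: bottleneck 8, flow now 19.
Augment Hall→C5→C2→Exit: bottleneck 1, flow now 20.
No augmenting path remains; maximum flow = 20.
In the residual graph, reachable from Hall: {Hall, C1}.
Min-cut edges: Hall→C5 (15), Hall→StairA (3), Hall→C2 (2); capacity 15 + 3 + 2 = 20.
This cut is saturated, so no flow can exceed 20.

20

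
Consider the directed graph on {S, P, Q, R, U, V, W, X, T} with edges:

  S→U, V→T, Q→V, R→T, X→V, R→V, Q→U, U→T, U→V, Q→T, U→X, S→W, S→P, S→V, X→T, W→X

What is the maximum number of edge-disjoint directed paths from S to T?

3

Assign every edge capacity 1; by Menger, the answer equals the max flow.
Path S→U→T (+1); total 1.
Path S→V→T (+1); total 2.
Path S→W→X→T (+1); total 3.
No residual S→T path; max flow = 3.
Certifying cut of size 3: {S→U, S→V, S→W}.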